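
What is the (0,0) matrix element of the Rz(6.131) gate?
(-0.9971 - 0.07602i)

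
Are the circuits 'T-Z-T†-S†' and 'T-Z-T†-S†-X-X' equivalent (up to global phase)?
Yes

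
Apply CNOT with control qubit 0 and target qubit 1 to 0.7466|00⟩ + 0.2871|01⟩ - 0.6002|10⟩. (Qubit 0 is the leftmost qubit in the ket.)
0.7466|00⟩ + 0.2871|01⟩ - 0.6002|11⟩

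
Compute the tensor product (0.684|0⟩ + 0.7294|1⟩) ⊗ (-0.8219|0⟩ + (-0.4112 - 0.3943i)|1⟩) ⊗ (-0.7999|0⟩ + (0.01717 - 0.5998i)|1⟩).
0.4497|000⟩ + (-0.009653 + 0.3372i)|001⟩ + (0.225 + 0.2157i)|010⟩ + (-0.1666 + 0.1641i)|011⟩ + 0.4795|100⟩ + (-0.01029 + 0.3596i)|101⟩ + (0.2399 + 0.2301i)|110⟩ + (-0.1777 + 0.175i)|111⟩

amp(|b₁b₂…⟩) = product of the factor amplitudes for bits b₁, b₂, …; only kets whose every factor amplitude is nonzero survive.
|000⟩: (0.684)(-0.8219)(-0.7999) = 0.4497
|001⟩: (0.684)(-0.8219)(0.01717 - 0.5998i) = (-0.009653 + 0.3372i)
|010⟩: (0.684)(-0.4112 - 0.3943i)(-0.7999) = (0.225 + 0.2157i)
|011⟩: (0.684)(-0.4112 - 0.3943i)(0.01717 - 0.5998i) = (-0.1666 + 0.1641i)
|100⟩: (0.7294)(-0.8219)(-0.7999) = 0.4795
|101⟩: (0.7294)(-0.8219)(0.01717 - 0.5998i) = (-0.01029 + 0.3596i)
|110⟩: (0.7294)(-0.4112 - 0.3943i)(-0.7999) = (0.2399 + 0.2301i)
|111⟩: (0.7294)(-0.4112 - 0.3943i)(0.01717 - 0.5998i) = (-0.1777 + 0.175i)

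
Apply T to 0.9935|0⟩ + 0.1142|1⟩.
0.9935|0⟩ + (0.08075 + 0.08075i)|1⟩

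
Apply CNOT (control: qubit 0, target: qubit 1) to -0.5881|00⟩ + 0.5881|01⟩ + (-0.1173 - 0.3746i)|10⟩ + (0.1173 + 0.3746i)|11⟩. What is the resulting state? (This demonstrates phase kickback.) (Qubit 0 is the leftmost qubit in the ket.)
-0.5881|00⟩ + 0.5881|01⟩ + (0.1173 + 0.3746i)|10⟩ + (-0.1173 - 0.3746i)|11⟩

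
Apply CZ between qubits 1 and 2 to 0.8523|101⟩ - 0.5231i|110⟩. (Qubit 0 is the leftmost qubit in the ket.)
0.8523|101⟩ - 0.5231i|110⟩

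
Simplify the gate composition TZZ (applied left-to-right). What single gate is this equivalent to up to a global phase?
T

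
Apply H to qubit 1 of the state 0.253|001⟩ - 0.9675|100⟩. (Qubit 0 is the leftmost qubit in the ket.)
0.1789|001⟩ + 0.1789|011⟩ - 0.6841|100⟩ - 0.6841|110⟩

H on qubit 1 mixes each pair of kets that differ only in qubit 1: amplitudes (a, b) of (|…0…⟩, |…1…⟩) become ((a + b)/√2, (a − b)/√2). Kets absent from the input have amplitude 0.
(|001⟩, |011⟩): (a, b) = (0.253, 0) → (0.1789, 0.1789)
(|100⟩, |110⟩): (a, b) = (-0.9675, 0) → (-0.6841, -0.6841)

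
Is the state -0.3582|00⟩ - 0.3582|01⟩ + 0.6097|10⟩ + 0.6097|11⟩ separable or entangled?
Separable

Writing the state as a|00⟩ + b|01⟩ + c|10⟩ + d|11⟩, it is a product state iff ad − bc = 0.
Here (a, b, c, d) = (-0.3582, -0.3582, 0.6097, 0.6097): ad − bc = (-0.3582)(0.6097) − (-0.3582)(0.6097) = 0, so the state is separable.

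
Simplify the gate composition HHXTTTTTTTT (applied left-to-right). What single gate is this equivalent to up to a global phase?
X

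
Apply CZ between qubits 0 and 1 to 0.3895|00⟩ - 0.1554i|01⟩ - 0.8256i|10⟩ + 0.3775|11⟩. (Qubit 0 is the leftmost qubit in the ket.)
0.3895|00⟩ - 0.1554i|01⟩ - 0.8256i|10⟩ - 0.3775|11⟩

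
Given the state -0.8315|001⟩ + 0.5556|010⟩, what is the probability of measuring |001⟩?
0.6914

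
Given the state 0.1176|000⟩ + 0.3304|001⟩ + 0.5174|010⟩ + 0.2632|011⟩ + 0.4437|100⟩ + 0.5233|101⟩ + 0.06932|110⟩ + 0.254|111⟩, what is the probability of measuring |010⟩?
0.2677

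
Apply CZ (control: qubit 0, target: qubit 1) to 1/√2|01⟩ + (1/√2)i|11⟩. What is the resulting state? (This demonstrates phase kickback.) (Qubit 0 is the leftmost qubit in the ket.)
1/√2|01⟩ - (1/√2)i|11⟩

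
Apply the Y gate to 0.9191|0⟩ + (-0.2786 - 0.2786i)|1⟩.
(-0.2786 + 0.2786i)|0⟩ + 0.9191i|1⟩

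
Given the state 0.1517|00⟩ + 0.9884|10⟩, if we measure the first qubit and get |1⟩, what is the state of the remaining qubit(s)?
|0⟩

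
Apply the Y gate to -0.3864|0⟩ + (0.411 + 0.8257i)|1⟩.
(0.8257 - 0.411i)|0⟩ - 0.3864i|1⟩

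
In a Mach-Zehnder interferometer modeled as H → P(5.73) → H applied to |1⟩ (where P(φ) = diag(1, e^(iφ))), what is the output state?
(0.07457 + 0.2627i)|0⟩ + (0.9254 - 0.2627i)|1⟩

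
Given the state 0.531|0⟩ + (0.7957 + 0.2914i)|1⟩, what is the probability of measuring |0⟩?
0.282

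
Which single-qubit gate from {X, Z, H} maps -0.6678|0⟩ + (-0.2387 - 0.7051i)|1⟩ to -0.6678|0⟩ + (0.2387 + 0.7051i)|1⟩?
Z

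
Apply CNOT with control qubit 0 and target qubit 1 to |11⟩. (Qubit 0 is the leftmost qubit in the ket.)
|10⟩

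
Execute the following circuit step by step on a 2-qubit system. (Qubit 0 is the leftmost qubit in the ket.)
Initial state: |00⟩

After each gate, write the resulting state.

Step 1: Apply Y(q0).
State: i|10⟩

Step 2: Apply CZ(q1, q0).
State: i|10⟩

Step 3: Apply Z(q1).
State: i|10⟩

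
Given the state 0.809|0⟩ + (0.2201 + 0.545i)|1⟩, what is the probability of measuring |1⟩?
0.3455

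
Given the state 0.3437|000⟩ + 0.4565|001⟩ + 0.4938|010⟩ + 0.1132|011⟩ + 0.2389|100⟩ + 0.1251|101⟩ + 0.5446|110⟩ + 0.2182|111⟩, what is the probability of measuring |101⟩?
0.01565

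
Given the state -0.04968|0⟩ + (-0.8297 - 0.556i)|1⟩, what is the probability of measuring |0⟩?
0.002468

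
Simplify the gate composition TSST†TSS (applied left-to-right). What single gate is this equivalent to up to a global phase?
T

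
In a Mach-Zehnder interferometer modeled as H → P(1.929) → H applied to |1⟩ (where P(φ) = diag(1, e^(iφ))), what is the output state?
(0.6753 - 0.4683i)|0⟩ + (0.3247 + 0.4683i)|1⟩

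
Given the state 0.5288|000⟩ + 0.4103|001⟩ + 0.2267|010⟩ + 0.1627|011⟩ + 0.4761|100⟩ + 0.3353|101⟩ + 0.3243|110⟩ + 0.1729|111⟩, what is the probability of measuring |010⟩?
0.05139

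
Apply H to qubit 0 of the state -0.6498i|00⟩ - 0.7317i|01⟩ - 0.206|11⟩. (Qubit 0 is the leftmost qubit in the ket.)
-0.4595i|00⟩ + (-0.1457 - 0.5174i)|01⟩ - 0.4595i|10⟩ + (0.1457 - 0.5174i)|11⟩

H on qubit 0 mixes each pair of kets that differ only in qubit 0: amplitudes (a, b) of (|…0…⟩, |…1…⟩) become ((a + b)/√2, (a − b)/√2). Kets absent from the input have amplitude 0.
(|00⟩, |10⟩): (a, b) = (-0.6498i, 0) → (-0.4595i, -0.4595i)
(|01⟩, |11⟩): (a, b) = (-0.7317i, -0.206) → ((-0.1457 - 0.5174i), (0.1457 - 0.5174i))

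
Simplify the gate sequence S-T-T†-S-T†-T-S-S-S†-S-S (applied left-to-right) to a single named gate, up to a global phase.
S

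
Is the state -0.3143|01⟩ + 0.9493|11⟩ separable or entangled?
Separable

Writing the state as a|00⟩ + b|01⟩ + c|10⟩ + d|11⟩, it is a product state iff ad − bc = 0.
Here (a, b, c, d) = (0, -0.3143, 0, 0.9493): ad − bc = (0)(0.9493) − (-0.3143)(0) = 0, so the state is separable.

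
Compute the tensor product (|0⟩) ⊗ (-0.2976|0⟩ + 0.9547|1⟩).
-0.2976|00⟩ + 0.9547|01⟩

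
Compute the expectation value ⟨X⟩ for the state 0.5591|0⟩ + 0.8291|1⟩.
0.9271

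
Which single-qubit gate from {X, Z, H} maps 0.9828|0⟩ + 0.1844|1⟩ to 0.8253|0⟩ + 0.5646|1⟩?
H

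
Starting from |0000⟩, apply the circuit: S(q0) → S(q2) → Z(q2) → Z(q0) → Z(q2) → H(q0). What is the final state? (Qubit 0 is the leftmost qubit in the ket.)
1/√2|0000⟩ + 1/√2|1000⟩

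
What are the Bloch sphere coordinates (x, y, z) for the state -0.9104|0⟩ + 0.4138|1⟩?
(-0.7534, 0, 0.6576)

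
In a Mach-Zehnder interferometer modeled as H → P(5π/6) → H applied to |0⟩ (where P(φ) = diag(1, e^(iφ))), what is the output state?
(0.06699 + 0.25i)|0⟩ + (0.933 - 0.25i)|1⟩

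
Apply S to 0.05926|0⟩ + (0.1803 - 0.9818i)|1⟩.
0.05926|0⟩ + (0.9818 + 0.1803i)|1⟩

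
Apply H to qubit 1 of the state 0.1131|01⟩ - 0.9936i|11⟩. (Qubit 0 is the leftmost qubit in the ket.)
0.07997|00⟩ - 0.07997|01⟩ - 0.7026i|10⟩ + 0.7026i|11⟩

H on qubit 1 mixes each pair of kets that differ only in qubit 1: amplitudes (a, b) of (|…0…⟩, |…1…⟩) become ((a + b)/√2, (a − b)/√2). Kets absent from the input have amplitude 0.
(|00⟩, |01⟩): (a, b) = (0, 0.1131) → (0.07997, -0.07997)
(|10⟩, |11⟩): (a, b) = (0, -0.9936i) → (-0.7026i, 0.7026i)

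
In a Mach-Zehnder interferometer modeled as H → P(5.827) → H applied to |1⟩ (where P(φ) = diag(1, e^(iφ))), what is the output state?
(0.05113 + 0.2203i)|0⟩ + (0.9489 - 0.2203i)|1⟩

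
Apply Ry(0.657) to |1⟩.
-0.3226|0⟩ + 0.9465|1⟩

Ry(0.657) = [[cos(θ/2), −sin(θ/2)], [sin(θ/2), cos(θ/2)]]; θ = 0.657, cos(θ/2) ≈ 0.946527, sin(θ/2) ≈ 0.322624.
With a = amp(|0⟩) = 0 and b = amp(|1⟩) = 1:
new amp(|0⟩) = (0.946527)·a + (-0.322624)·b = -0.3226
new amp(|1⟩) = (0.322624)·a + (0.946527)·b = 0.9465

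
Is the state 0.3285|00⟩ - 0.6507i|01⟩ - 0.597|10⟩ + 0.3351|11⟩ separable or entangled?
Entangled

Writing the state as a|00⟩ + b|01⟩ + c|10⟩ + d|11⟩, it is a product state iff ad − bc = 0.
Here (a, b, c, d) = (0.3285, -0.6507i, -0.597, 0.3351): ad − bc = (0.3285)(0.3351) − (-0.6507i)(-0.597) = (0.1101 - 0.3885i) ≠ 0, so the state is entangled.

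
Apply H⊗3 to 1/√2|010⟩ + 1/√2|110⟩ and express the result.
1/2|000⟩ + 1/2|001⟩ - 1/2|010⟩ - 1/2|011⟩

H⊗3 gives amp(|y⟩) = (1/2√2) Σ_x (−1)^(x·y) amp(|x⟩), where x·y is the number of positions in which both x and y have a 1.
|000⟩: (1/√2 + 1/√2)/(2√2) = 1/2
|001⟩: (1/√2 + 1/√2)/(2√2) = 1/2
|010⟩: (-1/√2 - 1/√2)/(2√2) = -1/2
|011⟩: (-1/√2 - 1/√2)/(2√2) = -1/2
|100⟩: (1/√2 - 1/√2)/(2√2) = 0
|101⟩: (1/√2 - 1/√2)/(2√2) = 0
|110⟩: (-1/√2 + 1/√2)/(2√2) = 0
|111⟩: (-1/√2 + 1/√2)/(2√2) = 0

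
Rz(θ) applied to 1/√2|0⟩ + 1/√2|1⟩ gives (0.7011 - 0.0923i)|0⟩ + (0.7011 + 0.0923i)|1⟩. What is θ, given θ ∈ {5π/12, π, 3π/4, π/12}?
π/12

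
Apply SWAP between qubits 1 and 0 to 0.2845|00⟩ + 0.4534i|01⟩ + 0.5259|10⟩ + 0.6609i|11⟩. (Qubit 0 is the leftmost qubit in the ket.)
0.2845|00⟩ + 0.5259|01⟩ + 0.4534i|10⟩ + 0.6609i|11⟩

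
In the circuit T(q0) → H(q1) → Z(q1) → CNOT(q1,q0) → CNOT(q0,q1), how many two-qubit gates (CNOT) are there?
2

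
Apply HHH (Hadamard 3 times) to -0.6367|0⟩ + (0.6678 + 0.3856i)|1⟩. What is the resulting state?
(0.02199 + 0.2727i)|0⟩ + (-0.9224 - 0.2727i)|1⟩

H² = I, so H^3 = H: a single Hadamard. With (a, b) = (-0.6367, (0.6678 + 0.3856i)), H gives ((a + b)/√2, (a − b)/√2) = ((0.02199 + 0.2727i), (-0.9224 - 0.2727i)).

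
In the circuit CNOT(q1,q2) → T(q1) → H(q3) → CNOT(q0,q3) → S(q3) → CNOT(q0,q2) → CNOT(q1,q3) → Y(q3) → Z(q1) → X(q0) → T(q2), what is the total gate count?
11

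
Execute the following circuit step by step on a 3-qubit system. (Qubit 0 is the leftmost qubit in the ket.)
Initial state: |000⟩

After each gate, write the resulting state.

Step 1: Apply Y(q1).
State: i|010⟩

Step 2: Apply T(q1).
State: (-1/√2 + (1/√2)i)|010⟩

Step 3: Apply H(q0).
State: (-1/2 + (1/2)i)|010⟩ + (-1/2 + (1/2)i)|110⟩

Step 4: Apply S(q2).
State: (-1/2 + (1/2)i)|010⟩ + (-1/2 + (1/2)i)|110⟩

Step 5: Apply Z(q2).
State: (-1/2 + (1/2)i)|010⟩ + (-1/2 + (1/2)i)|110⟩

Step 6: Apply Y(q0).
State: (1/2 + (1/2)i)|010⟩ + (-1/2 - (1/2)i)|110⟩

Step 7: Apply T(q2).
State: (1/2 + (1/2)i)|010⟩ + (-1/2 - (1/2)i)|110⟩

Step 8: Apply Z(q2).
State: (1/2 + (1/2)i)|010⟩ + (-1/2 - (1/2)i)|110⟩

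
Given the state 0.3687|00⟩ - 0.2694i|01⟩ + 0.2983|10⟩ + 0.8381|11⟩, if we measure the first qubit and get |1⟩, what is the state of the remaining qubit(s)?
0.3353|0⟩ + 0.9421|1⟩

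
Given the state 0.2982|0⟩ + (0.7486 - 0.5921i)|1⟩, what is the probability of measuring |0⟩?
0.08892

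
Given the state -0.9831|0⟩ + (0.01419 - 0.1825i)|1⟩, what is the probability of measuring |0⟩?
0.9665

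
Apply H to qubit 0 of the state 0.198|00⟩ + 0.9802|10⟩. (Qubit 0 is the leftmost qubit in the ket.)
0.8331|00⟩ - 0.5531|10⟩

H on qubit 0 mixes each pair of kets that differ only in qubit 0: amplitudes (a, b) of (|…0…⟩, |…1…⟩) become ((a + b)/√2, (a − b)/√2). Kets absent from the input have amplitude 0.
(|00⟩, |10⟩): (a, b) = (0.198, 0.9802) → (0.8331, -0.5531)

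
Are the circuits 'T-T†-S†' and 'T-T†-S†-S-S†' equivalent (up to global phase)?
Yes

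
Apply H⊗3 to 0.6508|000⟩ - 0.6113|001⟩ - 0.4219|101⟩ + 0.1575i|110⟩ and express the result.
(-0.1352 + 0.05568i)|000⟩ + (0.5954 + 0.05568i)|001⟩ + (-0.1352 - 0.05568i)|010⟩ + (0.5954 - 0.05568i)|011⟩ + (0.1631 - 0.05568i)|100⟩ + (0.2971 - 0.05568i)|101⟩ + (0.1631 + 0.05568i)|110⟩ + (0.2971 + 0.05568i)|111⟩

H⊗3 gives amp(|y⟩) = (1/2√2) Σ_x (−1)^(x·y) amp(|x⟩), where x·y is the number of positions in which both x and y have a 1.
|000⟩: (0.6508 - 0.6113 - 0.4219 + 0.1575i)/(2√2) = (-0.1352 + 0.05568i)
|001⟩: (0.6508 + 0.6113 + 0.4219 + 0.1575i)/(2√2) = (0.5954 + 0.05568i)
|010⟩: (0.6508 - 0.6113 - 0.4219 - 0.1575i)/(2√2) = (-0.1352 - 0.05568i)
|011⟩: (0.6508 + 0.6113 + 0.4219 - 0.1575i)/(2√2) = (0.5954 - 0.05568i)
|100⟩: (0.6508 - 0.6113 + 0.4219 - 0.1575i)/(2√2) = (0.1631 - 0.05568i)
|101⟩: (0.6508 + 0.6113 - 0.4219 - 0.1575i)/(2√2) = (0.2971 - 0.05568i)
|110⟩: (0.6508 - 0.6113 + 0.4219 + 0.1575i)/(2√2) = (0.1631 + 0.05568i)
|111⟩: (0.6508 + 0.6113 - 0.4219 + 0.1575i)/(2√2) = (0.2971 + 0.05568i)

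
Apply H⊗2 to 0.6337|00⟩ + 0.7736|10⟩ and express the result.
0.7037|00⟩ + 0.7037|01⟩ - 0.06995|10⟩ - 0.06995|11⟩

H⊗2 gives amp(|y⟩) = (1/2) Σ_x (−1)^(x·y) amp(|x⟩), where x·y is the number of positions in which both x and y have a 1.
|00⟩: (0.6337 + 0.7736)/2 = 0.7037
|01⟩: (0.6337 + 0.7736)/2 = 0.7037
|10⟩: (0.6337 - 0.7736)/2 = -0.06995
|11⟩: (0.6337 - 0.7736)/2 = -0.06995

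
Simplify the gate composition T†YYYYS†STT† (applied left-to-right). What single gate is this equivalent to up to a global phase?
T†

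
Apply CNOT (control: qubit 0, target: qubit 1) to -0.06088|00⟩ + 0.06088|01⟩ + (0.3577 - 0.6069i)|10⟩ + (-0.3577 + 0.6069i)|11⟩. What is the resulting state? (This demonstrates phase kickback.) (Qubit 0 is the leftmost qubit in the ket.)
-0.06088|00⟩ + 0.06088|01⟩ + (-0.3577 + 0.6069i)|10⟩ + (0.3577 - 0.6069i)|11⟩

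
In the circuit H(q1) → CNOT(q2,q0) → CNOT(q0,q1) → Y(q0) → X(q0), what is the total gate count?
5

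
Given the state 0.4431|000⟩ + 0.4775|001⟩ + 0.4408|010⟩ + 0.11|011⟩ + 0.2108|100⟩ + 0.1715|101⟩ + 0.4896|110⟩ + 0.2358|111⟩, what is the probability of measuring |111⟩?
0.0556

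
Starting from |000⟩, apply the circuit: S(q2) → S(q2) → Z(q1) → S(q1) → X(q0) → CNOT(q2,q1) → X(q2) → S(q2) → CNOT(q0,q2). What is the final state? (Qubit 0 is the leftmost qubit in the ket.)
i|100⟩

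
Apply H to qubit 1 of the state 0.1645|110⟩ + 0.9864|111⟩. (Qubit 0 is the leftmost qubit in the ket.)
0.1163|100⟩ + 0.6975|101⟩ - 0.1163|110⟩ - 0.6975|111⟩

H on qubit 1 mixes each pair of kets that differ only in qubit 1: amplitudes (a, b) of (|…0…⟩, |…1…⟩) become ((a + b)/√2, (a − b)/√2). Kets absent from the input have amplitude 0.
(|100⟩, |110⟩): (a, b) = (0, 0.1645) → (0.1163, -0.1163)
(|101⟩, |111⟩): (a, b) = (0, 0.9864) → (0.6975, -0.6975)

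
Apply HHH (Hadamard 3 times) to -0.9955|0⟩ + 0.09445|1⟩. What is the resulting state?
-0.6371|0⟩ - 0.7707|1⟩

H² = I, so H^3 = H: a single Hadamard. With (a, b) = (-0.9955, 0.09445), H gives ((a + b)/√2, (a − b)/√2) = (-0.6371, -0.7707).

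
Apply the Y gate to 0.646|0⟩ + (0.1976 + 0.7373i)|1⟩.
(0.7373 - 0.1976i)|0⟩ + 0.646i|1⟩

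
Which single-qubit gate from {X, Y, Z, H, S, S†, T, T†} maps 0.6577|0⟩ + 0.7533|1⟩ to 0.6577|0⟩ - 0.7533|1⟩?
Z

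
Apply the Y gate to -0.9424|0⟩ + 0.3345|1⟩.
-0.3345i|0⟩ - 0.9424i|1⟩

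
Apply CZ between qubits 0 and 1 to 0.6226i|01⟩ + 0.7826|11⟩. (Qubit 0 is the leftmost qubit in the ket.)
0.6226i|01⟩ - 0.7826|11⟩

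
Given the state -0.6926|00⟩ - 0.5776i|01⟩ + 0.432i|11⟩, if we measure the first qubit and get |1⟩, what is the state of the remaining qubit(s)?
i|1⟩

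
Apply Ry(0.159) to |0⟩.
0.9968|0⟩ + 0.07942|1⟩

Ry(0.159) = [[cos(θ/2), −sin(θ/2)], [sin(θ/2), cos(θ/2)]]; θ = 0.159, cos(θ/2) ≈ 0.996842, sin(θ/2) ≈ 0.0794163.
With a = amp(|0⟩) = 1 and b = amp(|1⟩) = 0:
new amp(|0⟩) = (0.996842)·a + (-0.0794163)·b = 0.9968
new amp(|1⟩) = (0.0794163)·a + (0.996842)·b = 0.07942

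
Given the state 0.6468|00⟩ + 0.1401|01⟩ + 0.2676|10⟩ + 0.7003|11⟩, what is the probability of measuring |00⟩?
0.4184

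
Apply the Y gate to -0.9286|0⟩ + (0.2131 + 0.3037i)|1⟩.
(0.3037 - 0.2131i)|0⟩ - 0.9286i|1⟩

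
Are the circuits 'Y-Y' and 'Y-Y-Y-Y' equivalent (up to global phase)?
Yes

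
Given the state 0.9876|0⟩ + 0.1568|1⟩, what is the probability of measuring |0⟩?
0.9754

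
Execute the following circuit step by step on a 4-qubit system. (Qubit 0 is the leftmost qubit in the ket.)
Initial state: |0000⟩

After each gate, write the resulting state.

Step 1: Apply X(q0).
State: |1000⟩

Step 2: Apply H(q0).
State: 1/√2|0000⟩ - 1/√2|1000⟩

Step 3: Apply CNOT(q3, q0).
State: 1/√2|0000⟩ - 1/√2|1000⟩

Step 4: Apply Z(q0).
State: 1/√2|0000⟩ + 1/√2|1000⟩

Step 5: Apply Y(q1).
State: (1/√2)i|0100⟩ + (1/√2)i|1100⟩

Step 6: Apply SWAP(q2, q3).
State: (1/√2)i|0100⟩ + (1/√2)i|1100⟩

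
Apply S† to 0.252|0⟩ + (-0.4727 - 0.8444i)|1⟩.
0.252|0⟩ + (-0.8444 + 0.4727i)|1⟩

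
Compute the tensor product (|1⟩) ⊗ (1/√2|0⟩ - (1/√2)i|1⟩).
1/√2|10⟩ - (1/√2)i|11⟩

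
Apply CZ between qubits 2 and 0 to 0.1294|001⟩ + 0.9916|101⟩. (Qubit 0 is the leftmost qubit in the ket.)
0.1294|001⟩ - 0.9916|101⟩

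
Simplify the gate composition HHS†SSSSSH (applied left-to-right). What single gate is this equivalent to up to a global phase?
H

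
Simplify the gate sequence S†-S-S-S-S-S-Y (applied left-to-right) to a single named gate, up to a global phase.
Y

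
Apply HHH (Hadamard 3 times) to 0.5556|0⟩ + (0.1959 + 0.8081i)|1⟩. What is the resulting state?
(0.5314 + 0.5714i)|0⟩ + (0.2543 - 0.5714i)|1⟩

H² = I, so H^3 = H: a single Hadamard. With (a, b) = (0.5556, (0.1959 + 0.8081i)), H gives ((a + b)/√2, (a − b)/√2) = ((0.5314 + 0.5714i), (0.2543 - 0.5714i)).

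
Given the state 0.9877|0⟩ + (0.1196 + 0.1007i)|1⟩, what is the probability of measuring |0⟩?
0.9756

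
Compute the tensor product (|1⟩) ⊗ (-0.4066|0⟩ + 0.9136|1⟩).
-0.4066|10⟩ + 0.9136|11⟩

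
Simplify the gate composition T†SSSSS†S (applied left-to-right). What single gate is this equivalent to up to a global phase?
T†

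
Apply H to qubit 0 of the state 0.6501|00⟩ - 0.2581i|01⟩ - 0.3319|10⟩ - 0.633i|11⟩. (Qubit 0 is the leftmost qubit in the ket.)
0.225|00⟩ - 0.6301i|01⟩ + 0.6944|10⟩ + 0.2651i|11⟩

H on qubit 0 mixes each pair of kets that differ only in qubit 0: amplitudes (a, b) of (|…0…⟩, |…1…⟩) become ((a + b)/√2, (a − b)/√2). Kets absent from the input have amplitude 0.
(|00⟩, |10⟩): (a, b) = (0.6501, -0.3319) → (0.225, 0.6944)
(|01⟩, |11⟩): (a, b) = (-0.2581i, -0.633i) → (-0.6301i, 0.2651i)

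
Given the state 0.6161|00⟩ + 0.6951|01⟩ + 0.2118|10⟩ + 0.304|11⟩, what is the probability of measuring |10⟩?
0.04486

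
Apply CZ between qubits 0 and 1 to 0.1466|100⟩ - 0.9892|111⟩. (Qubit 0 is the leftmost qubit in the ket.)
0.1466|100⟩ + 0.9892|111⟩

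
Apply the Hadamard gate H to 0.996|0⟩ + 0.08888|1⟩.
0.7671|0⟩ + 0.6414|1⟩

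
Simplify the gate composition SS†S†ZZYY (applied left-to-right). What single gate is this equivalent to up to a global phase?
S†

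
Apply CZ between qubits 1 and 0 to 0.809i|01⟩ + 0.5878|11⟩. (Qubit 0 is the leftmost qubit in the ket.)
0.809i|01⟩ - 0.5878|11⟩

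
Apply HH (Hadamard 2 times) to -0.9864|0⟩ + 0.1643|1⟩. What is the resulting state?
-0.9864|0⟩ + 0.1643|1⟩

H² = I, so an even number of Hadamards cancels: H^2 = I and the state is unchanged.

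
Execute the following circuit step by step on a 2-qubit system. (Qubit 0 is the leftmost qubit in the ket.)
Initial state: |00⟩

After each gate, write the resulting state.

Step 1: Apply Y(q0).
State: i|10⟩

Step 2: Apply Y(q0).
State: |00⟩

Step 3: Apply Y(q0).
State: i|10⟩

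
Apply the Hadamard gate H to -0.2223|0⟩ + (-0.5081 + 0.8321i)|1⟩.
(-0.5165 + 0.5884i)|0⟩ + (0.2021 - 0.5884i)|1⟩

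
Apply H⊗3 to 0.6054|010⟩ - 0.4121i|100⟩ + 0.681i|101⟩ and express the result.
(0.214 + 0.09507i)|000⟩ + (0.214 - 0.3865i)|001⟩ + (-0.214 + 0.09507i)|010⟩ + (-0.214 - 0.3865i)|011⟩ + (0.214 - 0.09507i)|100⟩ + (0.214 + 0.3865i)|101⟩ + (-0.214 - 0.09507i)|110⟩ + (-0.214 + 0.3865i)|111⟩

H⊗3 gives amp(|y⟩) = (1/2√2) Σ_x (−1)^(x·y) amp(|x⟩), where x·y is the number of positions in which both x and y have a 1.
|000⟩: (0.6054 - 0.4121i + 0.681i)/(2√2) = (0.214 + 0.09507i)
|001⟩: (0.6054 - 0.4121i - 0.681i)/(2√2) = (0.214 - 0.3865i)
|010⟩: (-0.6054 - 0.4121i + 0.681i)/(2√2) = (-0.214 + 0.09507i)
|011⟩: (-0.6054 - 0.4121i - 0.681i)/(2√2) = (-0.214 - 0.3865i)
|100⟩: (0.6054 + 0.4121i - 0.681i)/(2√2) = (0.214 - 0.09507i)
|101⟩: (0.6054 + 0.4121i + 0.681i)/(2√2) = (0.214 + 0.3865i)
|110⟩: (-0.6054 + 0.4121i - 0.681i)/(2√2) = (-0.214 - 0.09507i)
|111⟩: (-0.6054 + 0.4121i + 0.681i)/(2√2) = (-0.214 + 0.3865i)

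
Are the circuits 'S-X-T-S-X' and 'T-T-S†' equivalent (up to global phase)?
No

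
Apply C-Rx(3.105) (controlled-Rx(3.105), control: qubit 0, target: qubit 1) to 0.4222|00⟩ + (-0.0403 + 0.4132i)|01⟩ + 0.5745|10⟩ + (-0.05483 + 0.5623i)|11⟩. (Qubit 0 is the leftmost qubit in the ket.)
0.4222|00⟩ + (-0.0403 + 0.4132i)|01⟩ + (0.5727 + 0.05482i)|10⟩ + (-0.001003 - 0.5641i)|11⟩

C-Rx(3.105) leaves the control-|0⟩ kets |00⟩, |01⟩ unchanged and applies Rx(3.105) to qubit 1 on the control-|1⟩ pair (|10⟩, |11⟩).
Rx(3.105) = [[cos(θ/2), −i·sin(θ/2)], [−i·sin(θ/2), cos(θ/2)]]; θ = 3.105, cos(θ/2) ≈ 0.0182953, sin(θ/2) ≈ 0.999833.
With a = amp(|10⟩) = 0.5745 and b = amp(|11⟩) = (-0.05483 + 0.5623i):
new amp(|10⟩) = (0.0182953)·a + (-0.999833i)·b = (0.5727 + 0.05482i)
new amp(|11⟩) = (-0.999833i)·a + (0.0182953)·b = (-0.001003 - 0.5641i)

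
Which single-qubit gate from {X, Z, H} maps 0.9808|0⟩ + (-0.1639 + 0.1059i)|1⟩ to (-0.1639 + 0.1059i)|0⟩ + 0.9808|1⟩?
X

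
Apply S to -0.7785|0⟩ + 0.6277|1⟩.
-0.7785|0⟩ + 0.6277i|1⟩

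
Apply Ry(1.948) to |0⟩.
0.562|0⟩ + 0.8271|1⟩

Ry(1.948) = [[cos(θ/2), −sin(θ/2)], [sin(θ/2), cos(θ/2)]]; θ = 1.948, cos(θ/2) ≈ 0.561995, sin(θ/2) ≈ 0.82714.
With a = amp(|0⟩) = 1 and b = amp(|1⟩) = 0:
new amp(|0⟩) = (0.561995)·a + (-0.82714)·b = 0.562
new amp(|1⟩) = (0.82714)·a + (0.561995)·b = 0.8271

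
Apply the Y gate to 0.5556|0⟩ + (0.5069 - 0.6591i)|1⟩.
(-0.6591 - 0.5069i)|0⟩ + 0.5556i|1⟩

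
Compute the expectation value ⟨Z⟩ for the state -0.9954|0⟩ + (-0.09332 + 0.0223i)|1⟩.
0.9816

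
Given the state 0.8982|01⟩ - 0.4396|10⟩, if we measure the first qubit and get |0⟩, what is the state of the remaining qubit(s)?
|1⟩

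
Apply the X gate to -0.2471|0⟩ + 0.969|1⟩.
0.969|0⟩ - 0.2471|1⟩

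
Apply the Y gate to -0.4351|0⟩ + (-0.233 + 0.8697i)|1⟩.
(0.8697 + 0.233i)|0⟩ - 0.4351i|1⟩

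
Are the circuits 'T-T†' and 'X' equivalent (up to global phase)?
No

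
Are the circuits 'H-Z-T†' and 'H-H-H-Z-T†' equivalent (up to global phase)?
Yes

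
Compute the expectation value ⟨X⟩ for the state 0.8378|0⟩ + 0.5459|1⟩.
0.9147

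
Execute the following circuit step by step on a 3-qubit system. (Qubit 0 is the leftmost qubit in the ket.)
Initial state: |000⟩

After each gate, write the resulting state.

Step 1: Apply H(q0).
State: 1/√2|000⟩ + 1/√2|100⟩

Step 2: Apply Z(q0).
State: 1/√2|000⟩ - 1/√2|100⟩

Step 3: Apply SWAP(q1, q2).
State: 1/√2|000⟩ - 1/√2|100⟩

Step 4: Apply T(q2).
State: 1/√2|000⟩ - 1/√2|100⟩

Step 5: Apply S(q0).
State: 1/√2|000⟩ - (1/√2)i|100⟩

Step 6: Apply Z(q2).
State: 1/√2|000⟩ - (1/√2)i|100⟩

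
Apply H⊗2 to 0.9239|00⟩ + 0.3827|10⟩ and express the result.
0.6533|00⟩ + 0.6533|01⟩ + 0.2706|10⟩ + 0.2706|11⟩

H⊗2 gives amp(|y⟩) = (1/2) Σ_x (−1)^(x·y) amp(|x⟩), where x·y is the number of positions in which both x and y have a 1.
|00⟩: (0.9239 + 0.3827)/2 = 0.6533
|01⟩: (0.9239 + 0.3827)/2 = 0.6533
|10⟩: (0.9239 - 0.3827)/2 = 0.2706
|11⟩: (0.9239 - 0.3827)/2 = 0.2706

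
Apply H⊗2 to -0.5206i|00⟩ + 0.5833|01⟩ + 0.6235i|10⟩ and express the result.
(0.2917 + 0.05145i)|00⟩ + (-0.2917 + 0.05145i)|01⟩ + (0.2917 - 0.5721i)|10⟩ + (-0.2917 - 0.5721i)|11⟩

H⊗2 gives amp(|y⟩) = (1/2) Σ_x (−1)^(x·y) amp(|x⟩), where x·y is the number of positions in which both x and y have a 1.
|00⟩: (-0.5206i + 0.5833 + 0.6235i)/2 = (0.2917 + 0.05145i)
|01⟩: (-0.5206i - 0.5833 + 0.6235i)/2 = (-0.2917 + 0.05145i)
|10⟩: (-0.5206i + 0.5833 - 0.6235i)/2 = (0.2917 - 0.5721i)
|11⟩: (-0.5206i - 0.5833 - 0.6235i)/2 = (-0.2917 - 0.5721i)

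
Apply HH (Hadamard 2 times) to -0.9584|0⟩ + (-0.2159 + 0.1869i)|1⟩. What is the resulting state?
-0.9584|0⟩ + (-0.2159 + 0.1869i)|1⟩

H² = I, so an even number of Hadamards cancels: H^2 = I and the state is unchanged.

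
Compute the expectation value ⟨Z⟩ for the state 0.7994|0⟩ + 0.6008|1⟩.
0.2781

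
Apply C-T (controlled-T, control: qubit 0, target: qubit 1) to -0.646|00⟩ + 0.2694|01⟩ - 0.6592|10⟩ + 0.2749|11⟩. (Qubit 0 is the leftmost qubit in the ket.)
-0.646|00⟩ + 0.2694|01⟩ - 0.6592|10⟩ + (0.1944 + 0.1944i)|11⟩

C-T leaves the control-|0⟩ kets |00⟩, |01⟩ unchanged and applies T to qubit 1 on the control-|1⟩ pair (|10⟩, |11⟩).
T = [[1, 0], [0, (1/√2 + (1/√2)i)]].
With a = amp(|10⟩) = -0.6592 and b = amp(|11⟩) = 0.2749:
new amp(|10⟩) = (1)·a = -0.6592
new amp(|11⟩) = (1/√2 + (1/√2)i)·b = (0.1944 + 0.1944i)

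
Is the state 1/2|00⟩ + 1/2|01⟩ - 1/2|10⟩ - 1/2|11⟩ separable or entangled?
Separable

Writing the state as a|00⟩ + b|01⟩ + c|10⟩ + d|11⟩, it is a product state iff ad − bc = 0.
Here (a, b, c, d) = (1/2, 1/2, -1/2, -1/2): ad − bc = (1/2)(-1/2) − (1/2)(-1/2) = 0, so the state is separable.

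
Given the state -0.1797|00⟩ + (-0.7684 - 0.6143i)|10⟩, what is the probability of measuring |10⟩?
0.9678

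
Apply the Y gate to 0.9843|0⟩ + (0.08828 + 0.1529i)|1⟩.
(0.1529 - 0.08828i)|0⟩ + 0.9843i|1⟩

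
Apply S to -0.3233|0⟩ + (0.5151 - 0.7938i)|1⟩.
-0.3233|0⟩ + (0.7938 + 0.5151i)|1⟩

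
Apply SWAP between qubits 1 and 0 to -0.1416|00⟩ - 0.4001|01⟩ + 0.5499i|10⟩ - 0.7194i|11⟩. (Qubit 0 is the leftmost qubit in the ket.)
-0.1416|00⟩ + 0.5499i|01⟩ - 0.4001|10⟩ - 0.7194i|11⟩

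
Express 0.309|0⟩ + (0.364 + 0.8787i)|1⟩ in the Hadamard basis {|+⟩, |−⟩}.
(0.4759 + 0.6213i)|+⟩ + (-0.03889 - 0.6213i)|−⟩

With |ψ⟩ = α|0⟩ + β|1⟩, the Hadamard-basis coefficients are ⟨+|ψ⟩ = (α + β)/√2 and ⟨−|ψ⟩ = (α − β)/√2.
Here α = 0.309, β = (0.364 + 0.8787i): (α + β)/√2 = (0.4759 + 0.6213i), (α − β)/√2 = (-0.03889 - 0.6213i).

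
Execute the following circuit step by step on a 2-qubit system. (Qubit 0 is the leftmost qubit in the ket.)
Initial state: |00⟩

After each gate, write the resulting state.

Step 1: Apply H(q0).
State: 1/√2|00⟩ + 1/√2|10⟩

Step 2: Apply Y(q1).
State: (1/√2)i|01⟩ + (1/√2)i|11⟩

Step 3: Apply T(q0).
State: (1/√2)i|01⟩ + (-1/2 + (1/2)i)|11⟩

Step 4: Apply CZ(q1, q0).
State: (1/√2)i|01⟩ + (1/2 - (1/2)i)|11⟩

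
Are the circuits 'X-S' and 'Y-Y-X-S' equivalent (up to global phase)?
Yes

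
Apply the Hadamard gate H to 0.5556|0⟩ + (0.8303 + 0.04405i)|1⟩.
(0.98 + 0.03115i)|0⟩ + (-0.1942 - 0.03115i)|1⟩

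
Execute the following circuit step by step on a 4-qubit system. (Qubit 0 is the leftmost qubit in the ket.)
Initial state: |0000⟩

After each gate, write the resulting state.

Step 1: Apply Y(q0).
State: i|1000⟩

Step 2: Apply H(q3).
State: (1/√2)i|1000⟩ + (1/√2)i|1001⟩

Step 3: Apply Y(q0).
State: 1/√2|0000⟩ + 1/√2|0001⟩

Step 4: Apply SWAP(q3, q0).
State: 1/√2|0000⟩ + 1/√2|1000⟩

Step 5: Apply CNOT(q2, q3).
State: 1/√2|0000⟩ + 1/√2|1000⟩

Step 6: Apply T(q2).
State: 1/√2|0000⟩ + 1/√2|1000⟩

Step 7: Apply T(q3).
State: 1/√2|0000⟩ + 1/√2|1000⟩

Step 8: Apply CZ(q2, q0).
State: 1/√2|0000⟩ + 1/√2|1000⟩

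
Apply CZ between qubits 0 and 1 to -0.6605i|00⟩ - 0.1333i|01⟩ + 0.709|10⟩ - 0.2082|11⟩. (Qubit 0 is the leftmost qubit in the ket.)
-0.6605i|00⟩ - 0.1333i|01⟩ + 0.709|10⟩ + 0.2082|11⟩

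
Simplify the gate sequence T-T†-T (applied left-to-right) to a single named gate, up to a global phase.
T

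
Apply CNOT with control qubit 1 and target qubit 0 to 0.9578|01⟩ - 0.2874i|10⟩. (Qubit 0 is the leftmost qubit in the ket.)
-0.2874i|10⟩ + 0.9578|11⟩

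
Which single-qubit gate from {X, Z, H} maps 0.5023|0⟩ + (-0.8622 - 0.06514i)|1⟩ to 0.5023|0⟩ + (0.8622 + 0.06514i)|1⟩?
Z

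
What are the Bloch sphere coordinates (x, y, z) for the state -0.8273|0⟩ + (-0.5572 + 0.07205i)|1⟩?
(0.9219, -0.1192, 0.3688)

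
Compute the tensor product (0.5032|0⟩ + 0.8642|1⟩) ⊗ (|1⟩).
0.5032|01⟩ + 0.8642|11⟩

amp(|b₁b₂…⟩) = product of the factor amplitudes for bits b₁, b₂, …; only kets whose every factor amplitude is nonzero survive.
|01⟩: (0.5032)(1) = 0.5032
|11⟩: (0.8642)(1) = 0.8642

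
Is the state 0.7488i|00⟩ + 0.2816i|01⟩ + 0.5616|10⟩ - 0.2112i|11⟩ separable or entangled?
Entangled

Writing the state as a|00⟩ + b|01⟩ + c|10⟩ + d|11⟩, it is a product state iff ad − bc = 0.
Here (a, b, c, d) = (0.7488i, 0.2816i, 0.5616, -0.2112i): ad − bc = (0.7488i)(-0.2112i) − (0.2816i)(0.5616) = (0.1581 - 0.1581i) ≠ 0, so the state is entangled.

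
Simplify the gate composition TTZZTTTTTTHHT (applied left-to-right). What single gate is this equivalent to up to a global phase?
T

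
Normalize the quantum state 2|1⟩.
|1⟩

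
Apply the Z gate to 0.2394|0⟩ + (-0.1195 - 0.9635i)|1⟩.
0.2394|0⟩ + (0.1195 + 0.9635i)|1⟩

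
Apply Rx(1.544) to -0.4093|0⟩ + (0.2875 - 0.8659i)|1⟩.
(-0.8973 - 0.2006i)|0⟩ + (0.206 - 0.3349i)|1⟩

Rx(1.544) = [[cos(θ/2), −i·sin(θ/2)], [−i·sin(θ/2), cos(θ/2)]]; θ = 1.544, cos(θ/2) ≈ 0.716517, sin(θ/2) ≈ 0.69757.
With a = amp(|0⟩) = -0.4093 and b = amp(|1⟩) = (0.2875 - 0.8659i):
new amp(|0⟩) = (0.716517)·a + (-0.69757i)·b = (-0.8973 - 0.2006i)
new amp(|1⟩) = (-0.69757i)·a + (0.716517)·b = (0.206 - 0.3349i)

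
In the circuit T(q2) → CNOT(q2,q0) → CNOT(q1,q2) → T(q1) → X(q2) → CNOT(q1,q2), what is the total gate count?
6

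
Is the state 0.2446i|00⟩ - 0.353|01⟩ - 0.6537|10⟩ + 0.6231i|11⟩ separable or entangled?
Entangled

Writing the state as a|00⟩ + b|01⟩ + c|10⟩ + d|11⟩, it is a product state iff ad − bc = 0.
Here (a, b, c, d) = (0.2446i, -0.353, -0.6537, 0.6231i): ad − bc = (0.2446i)(0.6231i) − (-0.353)(-0.6537) = -0.3832 ≠ 0, so the state is entangled.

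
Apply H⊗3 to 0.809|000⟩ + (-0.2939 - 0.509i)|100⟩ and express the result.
(0.1821 - 0.18i)|000⟩ + (0.1821 - 0.18i)|001⟩ + (0.1821 - 0.18i)|010⟩ + (0.1821 - 0.18i)|011⟩ + (0.3899 + 0.18i)|100⟩ + (0.3899 + 0.18i)|101⟩ + (0.3899 + 0.18i)|110⟩ + (0.3899 + 0.18i)|111⟩

H⊗3 gives amp(|y⟩) = (1/2√2) Σ_x (−1)^(x·y) amp(|x⟩), where x·y is the number of positions in which both x and y have a 1.
|000⟩: (0.809 + (-0.2939 - 0.509i))/(2√2) = (0.1821 - 0.18i)
|001⟩: (0.809 + (-0.2939 - 0.509i))/(2√2) = (0.1821 - 0.18i)
|010⟩: (0.809 + (-0.2939 - 0.509i))/(2√2) = (0.1821 - 0.18i)
|011⟩: (0.809 + (-0.2939 - 0.509i))/(2√2) = (0.1821 - 0.18i)
|100⟩: (0.809 - (-0.2939 - 0.509i))/(2√2) = (0.3899 + 0.18i)
|101⟩: (0.809 - (-0.2939 - 0.509i))/(2√2) = (0.3899 + 0.18i)
|110⟩: (0.809 - (-0.2939 - 0.509i))/(2√2) = (0.3899 + 0.18i)
|111⟩: (0.809 - (-0.2939 - 0.509i))/(2√2) = (0.3899 + 0.18i)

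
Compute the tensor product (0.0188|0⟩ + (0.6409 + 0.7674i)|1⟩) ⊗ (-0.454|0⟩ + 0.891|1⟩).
-0.008535|00⟩ + 0.01675|01⟩ + (-0.291 - 0.3484i)|10⟩ + (0.571 + 0.6838i)|11⟩

amp(|b₁b₂…⟩) = product of the factor amplitudes for bits b₁, b₂, …; only kets whose every factor amplitude is nonzero survive.
|00⟩: (0.0188)(-0.454) = -0.008535
|01⟩: (0.0188)(0.891) = 0.01675
|10⟩: (0.6409 + 0.7674i)(-0.454) = (-0.291 - 0.3484i)
|11⟩: (0.6409 + 0.7674i)(0.891) = (0.571 + 0.6838i)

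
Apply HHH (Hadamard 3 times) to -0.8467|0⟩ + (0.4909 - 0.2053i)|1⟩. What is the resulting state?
(-0.2516 - 0.1452i)|0⟩ + (-0.9458 + 0.1452i)|1⟩

H² = I, so H^3 = H: a single Hadamard. With (a, b) = (-0.8467, (0.4909 - 0.2053i)), H gives ((a + b)/√2, (a − b)/√2) = ((-0.2516 - 0.1452i), (-0.9458 + 0.1452i)).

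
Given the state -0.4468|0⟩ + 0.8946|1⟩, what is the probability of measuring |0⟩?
0.1996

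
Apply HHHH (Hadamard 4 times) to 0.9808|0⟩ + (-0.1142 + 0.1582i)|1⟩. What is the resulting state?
0.9808|0⟩ + (-0.1142 + 0.1582i)|1⟩

H² = I, so an even number of Hadamards cancels: H^4 = I and the state is unchanged.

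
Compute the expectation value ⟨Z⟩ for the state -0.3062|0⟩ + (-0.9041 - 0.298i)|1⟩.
-0.8124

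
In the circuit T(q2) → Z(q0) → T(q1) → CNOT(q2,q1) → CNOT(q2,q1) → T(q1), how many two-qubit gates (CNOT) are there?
2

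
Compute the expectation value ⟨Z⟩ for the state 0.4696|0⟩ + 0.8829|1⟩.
-0.559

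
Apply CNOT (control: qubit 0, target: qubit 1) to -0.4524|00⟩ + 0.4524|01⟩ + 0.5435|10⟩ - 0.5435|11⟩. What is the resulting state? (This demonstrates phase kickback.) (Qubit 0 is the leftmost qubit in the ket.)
-0.4524|00⟩ + 0.4524|01⟩ - 0.5435|10⟩ + 0.5435|11⟩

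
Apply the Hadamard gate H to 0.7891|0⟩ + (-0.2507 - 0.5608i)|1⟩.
(0.3807 - 0.3965i)|0⟩ + (0.7352 + 0.3965i)|1⟩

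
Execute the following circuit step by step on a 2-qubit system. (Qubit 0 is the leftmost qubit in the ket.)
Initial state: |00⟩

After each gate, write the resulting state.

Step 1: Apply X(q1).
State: |01⟩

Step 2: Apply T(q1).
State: (1/√2 + (1/√2)i)|01⟩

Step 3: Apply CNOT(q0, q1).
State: (1/√2 + (1/√2)i)|01⟩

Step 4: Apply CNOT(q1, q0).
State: (1/√2 + (1/√2)i)|11⟩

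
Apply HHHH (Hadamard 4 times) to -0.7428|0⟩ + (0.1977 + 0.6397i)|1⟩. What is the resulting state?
-0.7428|0⟩ + (0.1977 + 0.6397i)|1⟩

H² = I, so an even number of Hadamards cancels: H^4 = I and the state is unchanged.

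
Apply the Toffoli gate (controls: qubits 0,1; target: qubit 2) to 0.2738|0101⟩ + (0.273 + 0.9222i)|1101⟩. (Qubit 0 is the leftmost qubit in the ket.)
0.2738|0101⟩ + (0.273 + 0.9222i)|1111⟩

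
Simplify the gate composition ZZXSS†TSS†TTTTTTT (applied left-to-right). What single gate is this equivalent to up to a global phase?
X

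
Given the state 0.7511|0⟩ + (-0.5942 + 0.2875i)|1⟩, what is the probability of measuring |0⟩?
0.5642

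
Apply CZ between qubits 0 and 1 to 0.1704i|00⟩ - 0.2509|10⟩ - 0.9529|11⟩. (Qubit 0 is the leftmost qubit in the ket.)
0.1704i|00⟩ - 0.2509|10⟩ + 0.9529|11⟩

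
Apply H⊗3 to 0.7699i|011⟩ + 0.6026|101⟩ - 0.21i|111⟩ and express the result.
(0.2131 + 0.198i)|000⟩ + (-0.2131 - 0.198i)|001⟩ + (0.2131 - 0.198i)|010⟩ + (-0.2131 + 0.198i)|011⟩ + (-0.2131 + 0.3464i)|100⟩ + (0.2131 - 0.3464i)|101⟩ + (-0.2131 - 0.3464i)|110⟩ + (0.2131 + 0.3464i)|111⟩

H⊗3 gives amp(|y⟩) = (1/2√2) Σ_x (−1)^(x·y) amp(|x⟩), where x·y is the number of positions in which both x and y have a 1.
|000⟩: (0.7699i + 0.6026 - 0.21i)/(2√2) = (0.2131 + 0.198i)
|001⟩: (-0.7699i - 0.6026 + 0.21i)/(2√2) = (-0.2131 - 0.198i)
|010⟩: (-0.7699i + 0.6026 + 0.21i)/(2√2) = (0.2131 - 0.198i)
|011⟩: (0.7699i - 0.6026 - 0.21i)/(2√2) = (-0.2131 + 0.198i)
|100⟩: (0.7699i - 0.6026 + 0.21i)/(2√2) = (-0.2131 + 0.3464i)
|101⟩: (-0.7699i + 0.6026 - 0.21i)/(2√2) = (0.2131 - 0.3464i)
|110⟩: (-0.7699i - 0.6026 - 0.21i)/(2√2) = (-0.2131 - 0.3464i)
|111⟩: (0.7699i + 0.6026 + 0.21i)/(2√2) = (0.2131 + 0.3464i)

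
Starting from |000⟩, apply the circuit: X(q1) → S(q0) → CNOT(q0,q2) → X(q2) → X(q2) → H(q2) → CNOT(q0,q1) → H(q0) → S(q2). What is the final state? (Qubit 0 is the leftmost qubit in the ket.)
1/2|010⟩ + (1/2)i|011⟩ + 1/2|110⟩ + (1/2)i|111⟩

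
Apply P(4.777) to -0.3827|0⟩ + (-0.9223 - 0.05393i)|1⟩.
-0.3827|0⟩ + (-0.1134 + 0.9169i)|1⟩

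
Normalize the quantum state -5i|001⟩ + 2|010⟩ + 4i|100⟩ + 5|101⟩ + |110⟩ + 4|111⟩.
-0.5361i|001⟩ + 0.2144|010⟩ + 0.4288i|100⟩ + 0.5361|101⟩ + 0.1072|110⟩ + 0.4288|111⟩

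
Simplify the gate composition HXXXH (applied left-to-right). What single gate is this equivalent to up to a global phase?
Z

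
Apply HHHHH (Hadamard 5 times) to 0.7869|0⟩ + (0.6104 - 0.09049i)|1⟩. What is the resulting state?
(0.988 - 0.06399i)|0⟩ + (0.1248 + 0.06399i)|1⟩

H² = I, so H^5 = H: a single Hadamard. With (a, b) = (0.7869, (0.6104 - 0.09049i)), H gives ((a + b)/√2, (a − b)/√2) = ((0.988 - 0.06399i), (0.1248 + 0.06399i)).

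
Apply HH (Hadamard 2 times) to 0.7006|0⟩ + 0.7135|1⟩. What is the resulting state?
0.7006|0⟩ + 0.7135|1⟩

H² = I, so an even number of Hadamards cancels: H^2 = I and the state is unchanged.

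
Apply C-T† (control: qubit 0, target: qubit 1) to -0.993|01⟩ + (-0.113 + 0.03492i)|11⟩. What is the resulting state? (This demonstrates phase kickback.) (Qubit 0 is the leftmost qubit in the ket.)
-0.993|01⟩ + (-0.05521 + 0.1046i)|11⟩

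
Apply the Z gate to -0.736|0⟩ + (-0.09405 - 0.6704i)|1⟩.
-0.736|0⟩ + (0.09405 + 0.6704i)|1⟩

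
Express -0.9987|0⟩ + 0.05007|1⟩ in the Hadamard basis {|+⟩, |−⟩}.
-0.6708|+⟩ - 0.7416|−⟩

With |ψ⟩ = α|0⟩ + β|1⟩, the Hadamard-basis coefficients are ⟨+|ψ⟩ = (α + β)/√2 and ⟨−|ψ⟩ = (α − β)/√2.
Here α = -0.9987, β = 0.05007: (α + β)/√2 = -0.6708, (α − β)/√2 = -0.7416.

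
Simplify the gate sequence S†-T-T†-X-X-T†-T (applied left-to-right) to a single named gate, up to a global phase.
S†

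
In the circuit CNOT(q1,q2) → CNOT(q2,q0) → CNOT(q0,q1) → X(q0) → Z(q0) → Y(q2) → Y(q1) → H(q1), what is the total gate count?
8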